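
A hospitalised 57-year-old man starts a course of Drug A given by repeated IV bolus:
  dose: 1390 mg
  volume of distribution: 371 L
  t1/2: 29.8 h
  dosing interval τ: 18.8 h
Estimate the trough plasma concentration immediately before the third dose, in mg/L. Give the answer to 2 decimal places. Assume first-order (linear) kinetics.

C₀ per dose = Dose / Vd = 1390 / 371 = 3.747 mg/L
k = ln2 / t½ = 0.693147 / 29.8 = 0.02326 h⁻¹
Fraction remaining after one interval: r = e^(−kτ) = e^(−0.02326 × 18.8) = 0.6458
Before dose 3, 2 doses have been given (aged 1τ, 2τ).
C_trough = C₀ × (r + r²) = 3.747 × (0.6458 + 0.4171) = 3.983 mg/L

3.98 mg/L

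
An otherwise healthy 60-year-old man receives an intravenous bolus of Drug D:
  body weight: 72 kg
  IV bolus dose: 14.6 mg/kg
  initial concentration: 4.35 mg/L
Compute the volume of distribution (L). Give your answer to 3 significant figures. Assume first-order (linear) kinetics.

Dose = 14.6 × 72 = 1051 mg
Vd = Dose / C₀ = 1051 / 4.35 = 241.6 L

242 L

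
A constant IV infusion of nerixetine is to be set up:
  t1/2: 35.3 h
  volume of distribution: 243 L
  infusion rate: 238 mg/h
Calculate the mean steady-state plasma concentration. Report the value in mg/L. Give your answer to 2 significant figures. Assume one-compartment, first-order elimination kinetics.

k = ln2 / t½ = 0.693147 / 35.3 = 0.01964 h⁻¹
CL = k × Vd = 0.01964 × 243 = 4.773 L/h
At steady state Css = R₀ / CL = 238 / 4.773 = 49.86 mg/L

50 mg/L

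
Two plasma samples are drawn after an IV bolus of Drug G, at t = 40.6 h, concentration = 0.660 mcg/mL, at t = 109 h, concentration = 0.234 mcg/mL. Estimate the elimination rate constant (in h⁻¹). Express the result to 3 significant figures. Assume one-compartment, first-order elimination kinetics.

k = ln(C₁/C₂) / (t₂ − t₁) = ln(0.660/0.234) / (109 − 40.6)
  = 1.037 / 68.40 = 0.01516 h⁻¹

0.0152 h⁻¹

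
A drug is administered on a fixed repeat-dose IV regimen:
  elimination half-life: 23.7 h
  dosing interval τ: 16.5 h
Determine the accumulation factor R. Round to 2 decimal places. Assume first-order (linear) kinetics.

2.61

k = ln2 / t½ = 0.693147 / 23.7 = 0.02925 h⁻¹
e^(−kτ) = e^(−0.02925 × 16.5) = 0.6172
Accumulation ratio R = 1 / (1 − e^(−kτ)) = 1 / (1 − 0.6172) = 2.612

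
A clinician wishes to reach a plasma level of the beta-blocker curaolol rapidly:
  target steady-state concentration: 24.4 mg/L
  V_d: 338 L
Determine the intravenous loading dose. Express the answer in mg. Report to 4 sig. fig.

8247 mg

LD = Css × Vd = 24.4 × 338 = 8247 mg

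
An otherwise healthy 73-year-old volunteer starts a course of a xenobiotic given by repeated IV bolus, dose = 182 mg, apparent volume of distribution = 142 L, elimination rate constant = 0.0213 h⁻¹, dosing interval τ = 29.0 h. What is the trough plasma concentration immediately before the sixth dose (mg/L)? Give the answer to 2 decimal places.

1.43 mg/L

C₀ per dose = Dose / Vd = 182 / 142 = 1.282 mg/L
Fraction remaining after one interval: r = e^(−kτ) = e^(−0.02130 × 29.0) = 0.5392
Before dose 6, 5 doses have been given (aged 1τ, 2τ, 3τ, 4τ, 5τ).
C_trough = C₀ × (r + r² + … + r^5) = C₀ × r(1−r^5)/(1−r)
        = 1.282 × 0.5392 × (1 − 0.04558) / (1 − 0.5392) = 1.432 mg/L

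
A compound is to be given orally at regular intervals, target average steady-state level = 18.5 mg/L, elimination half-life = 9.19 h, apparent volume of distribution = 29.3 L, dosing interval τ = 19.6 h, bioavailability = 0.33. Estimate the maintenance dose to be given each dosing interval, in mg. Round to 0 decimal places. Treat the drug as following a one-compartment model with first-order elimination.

k = ln2 / t½ = 0.693147 / 9.19 = 0.07542 h⁻¹
CL = k × Vd = 0.07542 × 29.3 = 2.210 L/h
At steady state, F × (Dose/τ) = Css × CL.
Dose = Css × CL × τ / F = 18.5 × 2.210 × 19.6 / 0.33 = 2428 mg

2428 mg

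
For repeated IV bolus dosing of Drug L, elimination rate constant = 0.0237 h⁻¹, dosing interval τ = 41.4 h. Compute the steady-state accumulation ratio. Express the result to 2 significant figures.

1.6

e^(−kτ) = e^(−0.02370 × 41.4) = 0.3749
Accumulation ratio R = 1 / (1 − e^(−kτ)) = 1 / (1 − 0.3749) = 1.600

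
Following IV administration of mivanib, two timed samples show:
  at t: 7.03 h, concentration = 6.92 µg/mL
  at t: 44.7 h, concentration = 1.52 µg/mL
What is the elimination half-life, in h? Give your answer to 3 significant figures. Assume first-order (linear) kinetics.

17.2 h

k = ln(C₁/C₂) / (t₂ − t₁) = ln(6.92/1.52) / (44.7 − 7.03)
  = 1.516 / 37.67 = 0.04024 h⁻¹
t½ = ln2 / k = 0.693147 / 0.04024 = 17.23 h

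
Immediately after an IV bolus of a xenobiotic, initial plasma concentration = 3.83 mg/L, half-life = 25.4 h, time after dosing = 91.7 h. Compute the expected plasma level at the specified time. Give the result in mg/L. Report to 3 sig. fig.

k = ln2 / t½ = 0.693147 / 25.4 = 0.02729 h⁻¹
C = C₀ · e^(−k·t) = 3.830 × e^(−0.02729 × 91.7)
  = 3.830 × 0.08188 = 0.3136 mg/L

0.314 mg/L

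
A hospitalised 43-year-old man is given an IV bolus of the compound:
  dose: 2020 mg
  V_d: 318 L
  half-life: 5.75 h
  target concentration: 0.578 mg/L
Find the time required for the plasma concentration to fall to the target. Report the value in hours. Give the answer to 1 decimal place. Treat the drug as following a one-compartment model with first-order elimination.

19.9 h

C₀ = Dose / Vd = 2020 / 318 = 6.352 mg/L
k = ln2 / t½ = 0.693147 / 5.75 = 0.1205 h⁻¹
t = ln(C₀ / C) / k = ln(6.352 / 0.578) / 0.1205
  = ln(10.99) / 0.1205 = 2.397 / 0.1205 = 19.89 h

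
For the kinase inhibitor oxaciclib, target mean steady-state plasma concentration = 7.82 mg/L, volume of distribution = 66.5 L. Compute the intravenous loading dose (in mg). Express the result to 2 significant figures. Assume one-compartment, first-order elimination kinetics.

520 mg

LD = Css × Vd = 7.82 × 66.5 = 520.0 mg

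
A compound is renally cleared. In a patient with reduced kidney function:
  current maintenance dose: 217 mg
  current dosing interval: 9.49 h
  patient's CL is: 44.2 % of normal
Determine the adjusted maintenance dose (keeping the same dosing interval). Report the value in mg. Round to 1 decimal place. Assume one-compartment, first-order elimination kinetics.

To keep the same average steady-state level, dosing rate must scale with clearance.
CL ratio = 44.2 / 100 = 0.4420
New dose (same interval) = 217 × 0.4420 = 95.91 mg

95.9 mg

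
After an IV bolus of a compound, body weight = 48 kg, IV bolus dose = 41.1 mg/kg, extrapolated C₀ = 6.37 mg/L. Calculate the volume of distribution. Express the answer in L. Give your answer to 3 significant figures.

Dose = 41.1 × 48 = 1973 mg
Vd = Dose / C₀ = 1973 / 6.37 = 309.7 L

310 L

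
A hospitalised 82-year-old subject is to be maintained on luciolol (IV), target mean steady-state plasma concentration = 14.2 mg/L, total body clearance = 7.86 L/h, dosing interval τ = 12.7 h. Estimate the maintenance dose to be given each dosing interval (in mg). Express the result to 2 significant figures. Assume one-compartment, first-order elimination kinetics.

1400 mg

At steady state, Dose/τ = Css × CL.
Dose = Css × CL × τ = 14.2 × 7.860 × 12.7 = 1417 mg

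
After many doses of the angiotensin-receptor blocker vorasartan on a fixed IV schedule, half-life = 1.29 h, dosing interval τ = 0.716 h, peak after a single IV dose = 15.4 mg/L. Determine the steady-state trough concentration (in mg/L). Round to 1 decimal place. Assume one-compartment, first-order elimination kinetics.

k = ln2 / t½ = 0.693147 / 1.29 = 0.5373 h⁻¹
e^(−kτ) = e^(−0.5373 × 0.716) = 0.6807
Accumulation ratio R = 1 / (1 − e^(−kτ)) = 1 / (1 − 0.6807) = 3.132
Steady-state trough = C₀ × R × e^(−kτ) = 15.4 × 3.132 × 0.6807 = 32.83 mg/L

32.8 mg/L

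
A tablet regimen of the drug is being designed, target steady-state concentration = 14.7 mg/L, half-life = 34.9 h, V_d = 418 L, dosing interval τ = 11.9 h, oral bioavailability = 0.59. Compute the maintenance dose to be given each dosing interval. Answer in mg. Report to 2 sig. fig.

k = ln2 / t½ = 0.693147 / 34.9 = 0.01986 h⁻¹
CL = k × Vd = 0.01986 × 418 = 8.301 L/h
At steady state, F × (Dose/τ) = Css × CL.
Dose = Css × CL × τ / F = 14.7 × 8.301 × 11.9 / 0.59 = 2461 mg

2500 mg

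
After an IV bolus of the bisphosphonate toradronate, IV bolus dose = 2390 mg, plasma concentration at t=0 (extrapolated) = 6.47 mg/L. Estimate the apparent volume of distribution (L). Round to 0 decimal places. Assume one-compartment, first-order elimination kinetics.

369 L

Vd = Dose / C₀ = 2390 / 6.47 = 369.4 L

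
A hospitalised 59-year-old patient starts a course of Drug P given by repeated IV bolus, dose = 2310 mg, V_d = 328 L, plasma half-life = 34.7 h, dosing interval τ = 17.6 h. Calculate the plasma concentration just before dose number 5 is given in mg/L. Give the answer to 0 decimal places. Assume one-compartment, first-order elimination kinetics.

13 mg/L

C₀ per dose = Dose / Vd = 2310 / 328 = 7.043 mg/L
k = ln2 / t½ = 0.693147 / 34.7 = 0.01998 h⁻¹
Fraction remaining after one interval: r = e^(−kτ) = e^(−0.01998 × 17.6) = 0.7035
Before dose 5, 4 doses have been given (aged 1τ, 2τ, 3τ, 4τ).
C_trough = C₀ × (r + r² + … + r^4) = C₀ × r(1−r^4)/(1−r)
        = 7.043 × 0.7035 × (1 − 0.2449) / (1 − 0.7035) = 12.62 mg/L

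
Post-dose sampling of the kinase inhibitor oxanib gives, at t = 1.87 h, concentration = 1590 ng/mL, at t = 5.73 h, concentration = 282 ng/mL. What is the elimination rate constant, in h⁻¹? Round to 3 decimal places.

0.448 h⁻¹

k = ln(C₁/C₂) / (t₂ − t₁) = ln(1590/282) / (5.73 − 1.87)
  = 1.730 / 3.860 = 0.4482 h⁻¹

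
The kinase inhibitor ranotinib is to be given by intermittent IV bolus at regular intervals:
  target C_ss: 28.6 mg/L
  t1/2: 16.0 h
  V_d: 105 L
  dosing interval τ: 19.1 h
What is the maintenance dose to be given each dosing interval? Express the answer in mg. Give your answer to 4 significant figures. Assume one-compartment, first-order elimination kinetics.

2485 mg

k = ln2 / t½ = 0.693147 / 16.0 = 0.04332 h⁻¹
CL = k × Vd = 0.04332 × 105 = 4.549 L/h
At steady state, Dose/τ = Css × CL.
Dose = Css × CL × τ = 28.6 × 4.549 × 19.1 = 2485 mg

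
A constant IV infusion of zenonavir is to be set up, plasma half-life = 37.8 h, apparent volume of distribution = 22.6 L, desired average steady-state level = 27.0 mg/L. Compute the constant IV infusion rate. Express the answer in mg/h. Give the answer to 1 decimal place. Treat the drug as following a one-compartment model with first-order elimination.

k = ln2 / t½ = 0.693147 / 37.8 = 0.01834 h⁻¹
CL = k × Vd = 0.01834 × 22.6 = 0.4145 L/h
At steady state, infusion rate R₀ = Css × CL = 27.0 × 0.4145 = 11.19 mg/h

11.2 mg/h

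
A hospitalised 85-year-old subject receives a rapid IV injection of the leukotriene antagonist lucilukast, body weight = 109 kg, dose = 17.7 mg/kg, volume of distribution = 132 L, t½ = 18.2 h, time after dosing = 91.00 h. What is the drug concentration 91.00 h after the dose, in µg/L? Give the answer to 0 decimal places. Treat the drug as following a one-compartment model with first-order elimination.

457 µg/L

Total dose = 17.7 × 109 = 1929 mg
C₀ = Dose / Vd = 1929 / 132 = 14.61 mg/L
k = ln2 / t½ = 0.693147 / 18.2 = 0.03809 h⁻¹
t / t½ = 91.00 / 18.2 = 5 half-lives
C = C₀ × (1/2)^5 = 14.61 × 0.03125 = 0.4566 mg/L
Convert: 0.4566 mg/L × 1000 = 456.6 µg/L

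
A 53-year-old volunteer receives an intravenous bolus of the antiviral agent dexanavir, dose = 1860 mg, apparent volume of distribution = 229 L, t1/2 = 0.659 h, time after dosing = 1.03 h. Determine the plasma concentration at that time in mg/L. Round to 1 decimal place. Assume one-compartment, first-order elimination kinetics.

C₀ = Dose / Vd = 1860 / 229 = 8.122 mg/L
k = ln2 / t½ = 0.693147 / 0.659 = 1.052 h⁻¹
C = C₀ · e^(−k·t) = 8.122 × e^(−1.052 × 1.03)
  = 8.122 × 0.3384 = 2.748 mg/L

2.7 mg/L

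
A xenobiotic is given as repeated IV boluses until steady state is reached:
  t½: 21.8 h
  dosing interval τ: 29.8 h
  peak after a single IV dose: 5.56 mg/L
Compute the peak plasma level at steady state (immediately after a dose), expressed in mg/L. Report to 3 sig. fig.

k = ln2 / t½ = 0.693147 / 21.8 = 0.03180 h⁻¹
e^(−kτ) = e^(−0.03180 × 29.8) = 0.3877
Accumulation ratio R = 1 / (1 − e^(−kτ)) = 1 / (1 − 0.3877) = 1.633
Steady-state peak = C₀ × R = 5.56 × 1.633 = 9.079 mg/L

9.08 mg/L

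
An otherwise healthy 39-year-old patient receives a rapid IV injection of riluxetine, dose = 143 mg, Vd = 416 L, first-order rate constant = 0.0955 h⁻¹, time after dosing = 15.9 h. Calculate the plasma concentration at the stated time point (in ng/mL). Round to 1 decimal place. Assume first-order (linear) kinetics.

75.3 ng/mL

C₀ = Dose / Vd = 143.0 / 416 = 0.3438 mg/L
C = C₀ · e^(−k·t) = 0.3438 × e^(−0.09550 × 15.9)
  = 0.3438 × 0.2191 = 0.07533 mg/L
Convert: 0.07533 mg/L × 1000 = 75.33 ng/mL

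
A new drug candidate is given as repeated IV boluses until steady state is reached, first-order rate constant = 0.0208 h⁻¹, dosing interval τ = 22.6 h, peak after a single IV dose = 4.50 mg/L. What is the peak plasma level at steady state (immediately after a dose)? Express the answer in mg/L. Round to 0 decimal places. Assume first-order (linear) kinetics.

12 mg/L

e^(−kτ) = e^(−0.02080 × 22.6) = 0.6250
Accumulation ratio R = 1 / (1 − e^(−kτ)) = 1 / (1 − 0.6250) = 2.667
Steady-state peak = C₀ × R = 4.50 × 2.667 = 12.00 mg/L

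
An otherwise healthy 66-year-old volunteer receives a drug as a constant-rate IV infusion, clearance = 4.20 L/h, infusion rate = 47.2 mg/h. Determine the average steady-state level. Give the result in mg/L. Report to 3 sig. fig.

11.2 mg/L

At steady state Css = R₀ / CL = 47.2 / 4.200 = 11.24 mg/L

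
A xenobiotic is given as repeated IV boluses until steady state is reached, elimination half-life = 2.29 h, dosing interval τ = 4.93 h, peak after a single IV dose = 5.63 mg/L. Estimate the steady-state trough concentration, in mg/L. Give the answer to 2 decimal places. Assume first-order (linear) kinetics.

k = ln2 / t½ = 0.693147 / 2.29 = 0.3027 h⁻¹
e^(−kτ) = e^(−0.3027 × 4.93) = 0.2249
Accumulation ratio R = 1 / (1 − e^(−kτ)) = 1 / (1 − 0.2249) = 1.290
Steady-state trough = C₀ × R × e^(−kτ) = 5.63 × 1.290 × 0.2249 = 1.633 mg/L

1.63 mg/L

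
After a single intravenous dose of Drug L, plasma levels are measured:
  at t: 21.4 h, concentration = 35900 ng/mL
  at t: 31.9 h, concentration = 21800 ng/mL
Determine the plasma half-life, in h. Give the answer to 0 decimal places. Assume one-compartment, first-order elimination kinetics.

15 h

k = ln(C₁/C₂) / (t₂ − t₁) = ln(35900/21800) / (31.9 − 21.4)
  = 0.4988 / 10.50 = 0.04750 h⁻¹
t½ = ln2 / k = 0.693147 / 0.04750 = 14.59 h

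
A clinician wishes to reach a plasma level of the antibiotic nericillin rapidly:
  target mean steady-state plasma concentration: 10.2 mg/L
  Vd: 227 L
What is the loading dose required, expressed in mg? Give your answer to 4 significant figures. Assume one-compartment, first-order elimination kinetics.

2315 mg

LD = Css × Vd = 10.2 × 227 = 2315 mg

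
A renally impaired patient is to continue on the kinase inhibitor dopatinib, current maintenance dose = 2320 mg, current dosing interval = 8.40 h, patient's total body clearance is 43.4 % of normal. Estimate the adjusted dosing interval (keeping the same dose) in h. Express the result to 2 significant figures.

To keep the same average steady-state level, dosing rate must scale with clearance.
CL ratio = 43.4 / 100 = 0.4340
New interval (same dose) = 8.40 / 0.4340 = 19.35 h

19 h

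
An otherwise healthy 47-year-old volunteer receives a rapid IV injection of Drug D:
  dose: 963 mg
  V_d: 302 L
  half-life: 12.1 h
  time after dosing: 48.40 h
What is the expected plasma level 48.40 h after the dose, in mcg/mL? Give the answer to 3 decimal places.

C₀ = Dose / Vd = 963.0 / 302 = 3.189 mg/L
k = ln2 / t½ = 0.693147 / 12.1 = 0.05728 h⁻¹
t / t½ = 48.40 / 12.1 = 4 half-lives
C = C₀ × (1/2)^4 = 3.189 × 0.06250 = 0.1993 mg/L
(0.1993 mg/L = 0.1993 mcg/mL)

0.199 mcg/mL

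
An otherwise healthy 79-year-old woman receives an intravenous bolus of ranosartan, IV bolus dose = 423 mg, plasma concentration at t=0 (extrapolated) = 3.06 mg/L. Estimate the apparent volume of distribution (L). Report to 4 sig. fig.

Vd = Dose / C₀ = 423.0 / 3.06 = 138.2 L

138.2 L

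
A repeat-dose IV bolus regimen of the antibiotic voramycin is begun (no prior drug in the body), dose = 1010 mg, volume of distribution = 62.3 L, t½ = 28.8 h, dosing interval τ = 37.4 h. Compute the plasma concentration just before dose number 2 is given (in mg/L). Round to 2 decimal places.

6.59 mg/L

C₀ per dose = Dose / Vd = 1010 / 62.3 = 16.21 mg/L
k = ln2 / t½ = 0.693147 / 28.8 = 0.02407 h⁻¹
Fraction remaining after one interval: r = e^(−kτ) = e^(−0.02407 × 37.4) = 0.4065
Before dose 2, 1 dose has been given (aged 1τ).
C_trough = C₀ × r = 16.21 × 0.4065 = 6.589 mg/L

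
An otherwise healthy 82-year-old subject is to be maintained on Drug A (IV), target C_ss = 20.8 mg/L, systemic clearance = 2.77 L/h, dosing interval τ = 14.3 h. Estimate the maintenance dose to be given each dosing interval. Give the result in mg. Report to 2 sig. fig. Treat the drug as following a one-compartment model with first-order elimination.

At steady state, Dose/τ = Css × CL.
Dose = Css × CL × τ = 20.8 × 2.770 × 14.3 = 823.9 mg

820 mg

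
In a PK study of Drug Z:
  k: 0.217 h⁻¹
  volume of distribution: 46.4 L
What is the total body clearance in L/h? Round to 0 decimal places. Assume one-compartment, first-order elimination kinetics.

CL = k × Vd = 0.217 × 46.4 = 10.07 L/h

10 L/h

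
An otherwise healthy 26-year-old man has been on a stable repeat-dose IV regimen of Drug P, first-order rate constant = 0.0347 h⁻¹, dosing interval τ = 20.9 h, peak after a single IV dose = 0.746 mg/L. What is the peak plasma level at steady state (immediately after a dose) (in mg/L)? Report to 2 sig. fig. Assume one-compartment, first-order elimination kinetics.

1.4 mg/L

e^(−kτ) = e^(−0.03470 × 20.9) = 0.4842
Accumulation ratio R = 1 / (1 − e^(−kτ)) = 1 / (1 − 0.4842) = 1.939
Steady-state peak = C₀ × R = 0.746 × 1.939 = 1.446 mg/L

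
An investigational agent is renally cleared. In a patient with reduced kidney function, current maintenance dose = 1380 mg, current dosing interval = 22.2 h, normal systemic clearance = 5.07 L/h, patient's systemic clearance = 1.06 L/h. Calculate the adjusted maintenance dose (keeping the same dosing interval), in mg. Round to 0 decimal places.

289 mg

To keep the same average steady-state level, dosing rate must scale with clearance.
CL ratio = 1.06 / 5.07 = 0.2091
New dose (same interval) = 1380 × 0.2091 = 288.6 mg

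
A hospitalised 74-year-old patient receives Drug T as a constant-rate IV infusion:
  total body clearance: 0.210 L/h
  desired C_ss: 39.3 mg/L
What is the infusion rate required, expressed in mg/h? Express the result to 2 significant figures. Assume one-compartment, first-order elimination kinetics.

8.3 mg/h

At steady state, infusion rate R₀ = Css × CL = 39.3 × 0.2100 = 8.253 mg/h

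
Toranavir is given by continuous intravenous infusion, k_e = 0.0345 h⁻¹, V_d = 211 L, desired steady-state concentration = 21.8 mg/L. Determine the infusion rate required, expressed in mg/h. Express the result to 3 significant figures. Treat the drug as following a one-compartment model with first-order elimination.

CL = k × Vd = 0.03450 × 211 = 7.280 L/h
At steady state, infusion rate R₀ = Css × CL = 21.8 × 7.280 = 158.7 mg/h

159 mg/h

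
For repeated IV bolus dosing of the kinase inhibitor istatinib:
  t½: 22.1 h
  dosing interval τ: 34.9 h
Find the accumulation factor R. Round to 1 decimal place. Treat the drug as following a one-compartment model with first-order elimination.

1.5

k = ln2 / t½ = 0.693147 / 22.1 = 0.03136 h⁻¹
e^(−kτ) = e^(−0.03136 × 34.9) = 0.3347
Accumulation ratio R = 1 / (1 − e^(−kτ)) = 1 / (1 − 0.3347) = 1.503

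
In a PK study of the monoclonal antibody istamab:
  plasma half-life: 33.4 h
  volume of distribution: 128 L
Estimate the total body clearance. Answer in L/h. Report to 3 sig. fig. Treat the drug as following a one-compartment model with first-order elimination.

2.66 L/h

k = ln2 / t½ = 0.693147 / 33.4 = 0.02075 h⁻¹
CL = k × Vd = 0.02075 × 128 = 2.656 L/h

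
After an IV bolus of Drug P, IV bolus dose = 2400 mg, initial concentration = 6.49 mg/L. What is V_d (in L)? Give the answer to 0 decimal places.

370 L

Vd = Dose / C₀ = 2400 / 6.49 = 369.8 L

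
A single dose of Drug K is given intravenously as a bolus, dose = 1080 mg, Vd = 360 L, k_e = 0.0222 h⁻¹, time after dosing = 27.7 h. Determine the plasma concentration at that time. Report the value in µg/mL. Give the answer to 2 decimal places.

C₀ = Dose / Vd = 1080 / 360 = 3.000 mg/L
C = C₀ · e^(−k·t) = 3.000 × e^(−0.02220 × 27.7)
  = 3.000 × 0.5407 = 1.622 mg/L
(1.622 mg/L = 1.622 µg/mL)

1.62 µg/mL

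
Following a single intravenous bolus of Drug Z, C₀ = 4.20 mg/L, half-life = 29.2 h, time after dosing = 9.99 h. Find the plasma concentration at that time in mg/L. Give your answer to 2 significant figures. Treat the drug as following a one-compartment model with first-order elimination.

3.3 mg/L

k = ln2 / t½ = 0.693147 / 29.2 = 0.02374 h⁻¹
C = C₀ · e^(−k·t) = 4.200 × e^(−0.02374 × 9.99)
  = 4.200 × 0.7889 = 3.313 mg/L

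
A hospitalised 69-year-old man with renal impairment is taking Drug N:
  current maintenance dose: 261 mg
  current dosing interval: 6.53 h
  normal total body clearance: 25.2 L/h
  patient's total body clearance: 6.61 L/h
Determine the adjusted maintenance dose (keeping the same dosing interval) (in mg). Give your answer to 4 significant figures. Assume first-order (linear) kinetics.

68.46 mg

To keep the same average steady-state level, dosing rate must scale with clearance.
CL ratio = 6.61 / 25.2 = 0.2623
New dose (same interval) = 261 × 0.2623 = 68.46 mg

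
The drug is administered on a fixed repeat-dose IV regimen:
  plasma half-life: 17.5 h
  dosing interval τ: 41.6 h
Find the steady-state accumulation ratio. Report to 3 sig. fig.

k = ln2 / t½ = 0.693147 / 17.5 = 0.03961 h⁻¹
e^(−kτ) = e^(−0.03961 × 41.6) = 0.1925
Accumulation ratio R = 1 / (1 − e^(−kτ)) = 1 / (1 − 0.1925) = 1.238

1.24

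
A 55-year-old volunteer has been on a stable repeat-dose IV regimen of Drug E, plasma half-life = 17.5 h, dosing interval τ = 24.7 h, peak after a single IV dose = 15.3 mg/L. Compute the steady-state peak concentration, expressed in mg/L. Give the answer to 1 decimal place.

k = ln2 / t½ = 0.693147 / 17.5 = 0.03961 h⁻¹
e^(−kτ) = e^(−0.03961 × 24.7) = 0.3759
Accumulation ratio R = 1 / (1 − e^(−kτ)) = 1 / (1 − 0.3759) = 1.602
Steady-state peak = C₀ × R = 15.3 × 1.602 = 24.51 mg/L

24.5 mg/L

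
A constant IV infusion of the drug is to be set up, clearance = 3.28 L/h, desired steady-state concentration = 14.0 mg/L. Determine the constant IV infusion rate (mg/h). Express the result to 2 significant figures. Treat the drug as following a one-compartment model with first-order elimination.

46 mg/h

At steady state, infusion rate R₀ = Css × CL = 14.0 × 3.280 = 45.92 mg/h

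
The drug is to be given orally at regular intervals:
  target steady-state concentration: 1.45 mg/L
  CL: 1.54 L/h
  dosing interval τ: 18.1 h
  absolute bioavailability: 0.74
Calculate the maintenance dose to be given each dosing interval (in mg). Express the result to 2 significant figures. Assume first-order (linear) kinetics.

55 mg

At steady state, F × (Dose/τ) = Css × CL.
Dose = Css × CL × τ / F = 1.45 × 1.540 × 18.1 / 0.74 = 54.62 mg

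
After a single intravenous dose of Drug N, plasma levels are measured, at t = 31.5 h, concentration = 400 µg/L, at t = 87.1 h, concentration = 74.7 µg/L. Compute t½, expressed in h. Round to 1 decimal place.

23.0 h

k = ln(C₁/C₂) / (t₂ − t₁) = ln(400/74.7) / (87.1 − 31.5)
  = 1.678 / 55.60 = 0.03018 h⁻¹
t½ = ln2 / k = 0.693147 / 0.03018 = 22.97 h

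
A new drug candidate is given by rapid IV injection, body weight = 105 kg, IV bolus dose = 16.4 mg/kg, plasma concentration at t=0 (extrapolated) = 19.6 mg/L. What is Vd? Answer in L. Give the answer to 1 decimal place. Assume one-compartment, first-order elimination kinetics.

Dose = 16.4 × 105 = 1722 mg
Vd = Dose / C₀ = 1722 / 19.6 = 87.86 L

87.9 L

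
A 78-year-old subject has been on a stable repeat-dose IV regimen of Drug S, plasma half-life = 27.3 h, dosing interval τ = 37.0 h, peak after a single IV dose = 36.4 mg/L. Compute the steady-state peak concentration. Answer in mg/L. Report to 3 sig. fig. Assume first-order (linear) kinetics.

k = ln2 / t½ = 0.693147 / 27.3 = 0.02539 h⁻¹
e^(−kτ) = e^(−0.02539 × 37.0) = 0.3909
Accumulation ratio R = 1 / (1 − e^(−kτ)) = 1 / (1 − 0.3909) = 1.642
Steady-state peak = C₀ × R = 36.4 × 1.642 = 59.77 mg/L

59.8 mg/L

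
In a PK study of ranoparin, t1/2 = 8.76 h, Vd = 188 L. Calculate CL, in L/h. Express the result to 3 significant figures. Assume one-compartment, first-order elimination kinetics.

14.9 L/h

k = ln2 / t½ = 0.693147 / 8.76 = 0.07913 h⁻¹
CL = k × Vd = 0.07913 × 188 = 14.88 L/h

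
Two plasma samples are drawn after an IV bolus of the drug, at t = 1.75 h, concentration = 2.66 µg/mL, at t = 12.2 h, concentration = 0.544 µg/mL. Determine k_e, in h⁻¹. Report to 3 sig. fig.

0.152 h⁻¹

k = ln(C₁/C₂) / (t₂ − t₁) = ln(2.66/0.544) / (12.2 − 1.75)
  = 1.587 / 10.45 = 0.1519 h⁻¹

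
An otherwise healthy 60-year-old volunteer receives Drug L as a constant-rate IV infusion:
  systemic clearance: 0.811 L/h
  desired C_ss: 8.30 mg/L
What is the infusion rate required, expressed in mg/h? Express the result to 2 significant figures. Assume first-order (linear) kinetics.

6.7 mg/h

At steady state, infusion rate R₀ = Css × CL = 8.30 × 0.8110 = 6.731 mg/h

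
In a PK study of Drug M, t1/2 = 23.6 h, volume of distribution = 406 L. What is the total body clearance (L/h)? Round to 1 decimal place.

k = ln2 / t½ = 0.693147 / 23.6 = 0.02937 h⁻¹
CL = k × Vd = 0.02937 × 406 = 11.92 L/h

11.9 L/h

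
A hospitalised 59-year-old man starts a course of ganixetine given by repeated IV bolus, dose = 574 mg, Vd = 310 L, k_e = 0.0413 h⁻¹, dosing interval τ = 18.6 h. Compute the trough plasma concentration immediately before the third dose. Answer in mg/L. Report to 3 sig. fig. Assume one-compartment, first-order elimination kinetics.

1.26 mg/L

C₀ per dose = Dose / Vd = 574 / 310 = 1.852 mg/L
Fraction remaining after one interval: r = e^(−kτ) = e^(−0.04130 × 18.6) = 0.4639
Before dose 3, 2 doses have been given (aged 1τ, 2τ).
C_trough = C₀ × (r + r²) = 1.852 × (0.4639 + 0.2152) = 1.258 mg/L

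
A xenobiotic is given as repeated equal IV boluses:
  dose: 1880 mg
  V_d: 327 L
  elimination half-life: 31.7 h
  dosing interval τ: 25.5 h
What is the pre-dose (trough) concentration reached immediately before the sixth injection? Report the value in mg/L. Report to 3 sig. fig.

7.23 mg/L

C₀ per dose = Dose / Vd = 1880 / 327 = 5.749 mg/L
k = ln2 / t½ = 0.693147 / 31.7 = 0.02187 h⁻¹
Fraction remaining after one interval: r = e^(−kτ) = e^(−0.02187 × 25.5) = 0.5725
Before dose 6, 5 doses have been given (aged 1τ, 2τ, 3τ, 4τ, 5τ).
C_trough = C₀ × (r + r² + … + r^5) = C₀ × r(1−r^5)/(1−r)
        = 5.749 × 0.5725 × (1 − 0.06150) / (1 − 0.5725) = 7.225 mg/L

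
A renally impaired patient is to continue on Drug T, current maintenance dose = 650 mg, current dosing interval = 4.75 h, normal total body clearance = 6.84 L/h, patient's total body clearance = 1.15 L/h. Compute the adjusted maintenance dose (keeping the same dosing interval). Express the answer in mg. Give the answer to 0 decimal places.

To keep the same average steady-state level, dosing rate must scale with clearance.
CL ratio = 1.15 / 6.84 = 0.1681
New dose (same interval) = 650 × 0.1681 = 109.3 mg

109 mg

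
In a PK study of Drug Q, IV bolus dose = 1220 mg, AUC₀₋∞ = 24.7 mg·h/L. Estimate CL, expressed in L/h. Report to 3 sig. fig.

49.4 L/h

CL = Dose / AUC = 1220 / 24.7 = 49.39 L/h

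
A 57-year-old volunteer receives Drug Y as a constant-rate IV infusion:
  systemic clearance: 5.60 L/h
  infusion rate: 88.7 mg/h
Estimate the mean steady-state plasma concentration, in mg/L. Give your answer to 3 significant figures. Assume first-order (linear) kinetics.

At steady state Css = R₀ / CL = 88.7 / 5.600 = 15.84 mg/L

15.8 mg/L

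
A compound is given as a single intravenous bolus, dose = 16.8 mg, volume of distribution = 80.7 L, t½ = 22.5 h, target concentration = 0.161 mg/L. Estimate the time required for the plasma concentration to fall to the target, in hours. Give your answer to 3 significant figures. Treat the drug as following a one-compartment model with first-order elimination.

C₀ = Dose / Vd = 16.80 / 80.7 = 0.2082 mg/L
k = ln2 / t½ = 0.693147 / 22.5 = 0.03081 h⁻¹
t = ln(C₀ / C) / k = ln(0.2082 / 0.161) / 0.03081
  = ln(1.293) / 0.03081 = 0.2570 / 0.03081 = 8.341 h

8.34 h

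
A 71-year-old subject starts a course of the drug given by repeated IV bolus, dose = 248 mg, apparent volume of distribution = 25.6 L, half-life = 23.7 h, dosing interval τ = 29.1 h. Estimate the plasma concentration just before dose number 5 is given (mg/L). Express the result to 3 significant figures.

6.98 mg/L

C₀ per dose = Dose / Vd = 248 / 25.6 = 9.688 mg/L
k = ln2 / t½ = 0.693147 / 23.7 = 0.02925 h⁻¹
Fraction remaining after one interval: r = e^(−kτ) = e^(−0.02925 × 29.1) = 0.4269
Before dose 5, 4 doses have been given (aged 1τ, 2τ, 3τ, 4τ).
C_trough = C₀ × (r + r² + … + r^4) = C₀ × r(1−r^4)/(1−r)
        = 9.688 × 0.4269 × (1 − 0.03321) / (1 − 0.4269) = 6.977 mg/L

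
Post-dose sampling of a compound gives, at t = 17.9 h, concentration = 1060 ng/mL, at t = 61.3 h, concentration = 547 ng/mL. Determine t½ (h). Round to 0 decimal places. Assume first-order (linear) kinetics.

45 h

k = ln(C₁/C₂) / (t₂ − t₁) = ln(1060/547) / (61.3 − 17.9)
  = 0.6616 / 43.40 = 0.01524 h⁻¹
t½ = ln2 / k = 0.693147 / 0.01524 = 45.48 h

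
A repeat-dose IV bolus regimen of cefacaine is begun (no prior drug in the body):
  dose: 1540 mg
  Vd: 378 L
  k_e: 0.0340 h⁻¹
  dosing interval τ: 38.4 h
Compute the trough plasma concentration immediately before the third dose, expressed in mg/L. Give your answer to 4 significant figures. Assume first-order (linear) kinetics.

1.403 mg/L

C₀ per dose = Dose / Vd = 1540 / 378 = 4.074 mg/L
Fraction remaining after one interval: r = e^(−kτ) = e^(−0.03400 × 38.4) = 0.2710
Before dose 3, 2 doses have been given (aged 1τ, 2τ).
C_trough = C₀ × (r + r²) = 4.074 × (0.2710 + 0.07344) = 1.403 mg/L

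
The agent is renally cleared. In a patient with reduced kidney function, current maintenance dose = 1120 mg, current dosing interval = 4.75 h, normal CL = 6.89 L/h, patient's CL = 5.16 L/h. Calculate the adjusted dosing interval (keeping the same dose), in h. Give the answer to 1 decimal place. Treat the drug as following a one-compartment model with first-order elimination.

To keep the same average steady-state level, dosing rate must scale with clearance.
CL ratio = 5.16 / 6.89 = 0.7489
New interval (same dose) = 4.75 / 0.7489 = 6.343 h

6.3 h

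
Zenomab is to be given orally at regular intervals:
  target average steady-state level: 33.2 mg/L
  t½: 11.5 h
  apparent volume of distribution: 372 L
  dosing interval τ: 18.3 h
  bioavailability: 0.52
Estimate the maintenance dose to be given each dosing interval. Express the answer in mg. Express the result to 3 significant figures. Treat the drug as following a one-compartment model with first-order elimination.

k = ln2 / t½ = 0.693147 / 11.5 = 0.06027 h⁻¹
CL = k × Vd = 0.06027 × 372 = 22.42 L/h
At steady state, F × (Dose/τ) = Css × CL.
Dose = Css × CL × τ / F = 33.2 × 22.42 × 18.3 / 0.52 = 26200 mg

26200 mg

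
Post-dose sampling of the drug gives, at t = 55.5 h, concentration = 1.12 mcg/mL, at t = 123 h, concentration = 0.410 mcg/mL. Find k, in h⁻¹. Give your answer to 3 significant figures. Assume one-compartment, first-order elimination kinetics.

0.0149 h⁻¹

k = ln(C₁/C₂) / (t₂ − t₁) = ln(1.12/0.410) / (123 − 55.5)
  = 1.005 / 67.50 = 0.01489 h⁻¹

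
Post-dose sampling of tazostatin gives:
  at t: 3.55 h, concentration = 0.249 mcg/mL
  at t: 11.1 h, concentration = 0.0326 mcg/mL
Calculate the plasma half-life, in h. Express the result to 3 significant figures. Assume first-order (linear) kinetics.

2.57 h

k = ln(C₁/C₂) / (t₂ − t₁) = ln(0.249/0.0326) / (11.1 − 3.55)
  = 2.033 / 7.550 = 0.2693 h⁻¹
t½ = ln2 / k = 0.693147 / 0.2693 = 2.574 h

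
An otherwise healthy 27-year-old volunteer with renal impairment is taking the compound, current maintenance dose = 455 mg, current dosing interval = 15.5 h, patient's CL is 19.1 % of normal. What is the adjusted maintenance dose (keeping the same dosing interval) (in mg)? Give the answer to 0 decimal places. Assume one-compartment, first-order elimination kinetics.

87 mg

To keep the same average steady-state level, dosing rate must scale with clearance.
CL ratio = 19.1 / 100 = 0.1910
New dose (same interval) = 455 × 0.1910 = 86.91 mg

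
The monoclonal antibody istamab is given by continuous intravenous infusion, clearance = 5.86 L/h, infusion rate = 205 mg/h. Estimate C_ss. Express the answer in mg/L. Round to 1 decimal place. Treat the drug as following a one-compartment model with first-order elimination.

At steady state Css = R₀ / CL = 205 / 5.860 = 34.98 mg/L

35.0 mg/L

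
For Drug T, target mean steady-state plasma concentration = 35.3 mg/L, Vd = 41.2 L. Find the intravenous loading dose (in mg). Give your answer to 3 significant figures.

1450 mg

LD = Css × Vd = 35.3 × 41.2 = 1454 mg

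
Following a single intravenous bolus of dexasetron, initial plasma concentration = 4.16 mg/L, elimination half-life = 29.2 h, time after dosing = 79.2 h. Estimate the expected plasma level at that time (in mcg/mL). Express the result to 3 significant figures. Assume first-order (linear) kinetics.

0.635 mcg/mL

k = ln2 / t½ = 0.693147 / 29.2 = 0.02374 h⁻¹
C = C₀ · e^(−k·t) = 4.160 × e^(−0.02374 × 79.2)
  = 4.160 × 0.1526 = 0.6348 mg/L
(0.6348 mg/L = 0.6348 mcg/mL)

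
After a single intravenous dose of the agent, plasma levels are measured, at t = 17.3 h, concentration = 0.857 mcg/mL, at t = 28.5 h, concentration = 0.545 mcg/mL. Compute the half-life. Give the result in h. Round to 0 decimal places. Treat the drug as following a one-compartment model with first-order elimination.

k = ln(C₁/C₂) / (t₂ − t₁) = ln(0.857/0.545) / (28.5 − 17.3)
  = 0.4527 / 11.20 = 0.04042 h⁻¹
t½ = ln2 / k = 0.693147 / 0.04042 = 17.15 h

17 h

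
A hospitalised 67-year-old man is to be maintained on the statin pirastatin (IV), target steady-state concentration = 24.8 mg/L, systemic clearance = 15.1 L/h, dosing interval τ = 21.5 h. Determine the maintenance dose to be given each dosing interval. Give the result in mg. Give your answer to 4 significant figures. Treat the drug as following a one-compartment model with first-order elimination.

8051 mg

At steady state, Dose/τ = Css × CL.
Dose = Css × CL × τ = 24.8 × 15.10 × 21.5 = 8051 mg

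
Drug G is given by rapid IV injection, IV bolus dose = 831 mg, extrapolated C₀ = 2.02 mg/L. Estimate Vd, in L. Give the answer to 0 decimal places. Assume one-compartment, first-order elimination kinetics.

411 L

Vd = Dose / C₀ = 831.0 / 2.02 = 411.4 L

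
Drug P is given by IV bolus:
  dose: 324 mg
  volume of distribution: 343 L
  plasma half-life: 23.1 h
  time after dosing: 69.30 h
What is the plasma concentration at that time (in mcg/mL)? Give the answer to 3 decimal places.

C₀ = Dose / Vd = 324.0 / 343 = 0.9446 mg/L
k = ln2 / t½ = 0.693147 / 23.1 = 0.03001 h⁻¹
t / t½ = 69.30 / 23.1 = 3 half-lives
C = C₀ × (1/2)^3 = 0.9446 × 0.1250 = 0.1181 mg/L
(0.1181 mg/L = 0.1181 mcg/mL)

0.118 mcg/mL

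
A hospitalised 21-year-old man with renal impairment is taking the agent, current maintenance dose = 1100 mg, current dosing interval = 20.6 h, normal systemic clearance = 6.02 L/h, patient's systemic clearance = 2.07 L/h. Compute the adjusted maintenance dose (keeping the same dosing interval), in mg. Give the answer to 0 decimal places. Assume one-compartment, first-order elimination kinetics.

378 mg

To keep the same average steady-state level, dosing rate must scale with clearance.
CL ratio = 2.07 / 6.02 = 0.3439
New dose (same interval) = 1100 × 0.3439 = 378.3 mg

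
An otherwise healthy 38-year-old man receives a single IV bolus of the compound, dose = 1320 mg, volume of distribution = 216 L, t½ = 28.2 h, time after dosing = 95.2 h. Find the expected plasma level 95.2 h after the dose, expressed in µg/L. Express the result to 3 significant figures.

589 µg/L

C₀ = Dose / Vd = 1320 / 216 = 6.111 mg/L
k = ln2 / t½ = 0.693147 / 28.2 = 0.02458 h⁻¹
C = C₀ · e^(−k·t) = 6.111 × e^(−0.02458 × 95.2)
  = 6.111 × 0.09633 = 0.5887 mg/L
Convert: 0.5887 mg/L × 1000 = 588.7 µg/L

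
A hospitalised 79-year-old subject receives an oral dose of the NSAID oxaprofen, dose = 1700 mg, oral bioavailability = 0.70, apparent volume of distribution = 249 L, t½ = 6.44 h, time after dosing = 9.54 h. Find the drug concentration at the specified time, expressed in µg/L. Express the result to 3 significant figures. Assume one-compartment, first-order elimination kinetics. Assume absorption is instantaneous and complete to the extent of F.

Amount reaching circulation = F × Dose = 0.70 × 1700 = 1190 mg
C₀ = F·Dose / Vd = 1190 / 249 = 4.779 mg/L
k = ln2 / t½ = 0.693147 / 6.44 = 0.1076 h⁻¹
C = C₀ · e^(−k·t) = 4.779 × e^(−0.1076 × 9.54)
  = 4.779 × 0.3583 = 1.712 mg/L
Convert: 1.712 mg/L × 1000 = 1712 µg/L

1710 µg/L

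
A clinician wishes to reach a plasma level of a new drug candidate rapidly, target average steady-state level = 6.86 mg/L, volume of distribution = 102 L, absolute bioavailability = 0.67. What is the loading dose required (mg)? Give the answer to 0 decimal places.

1044 mg

LD = Css × Vd / F = 6.86 × 102 / 0.67 = 1044 mg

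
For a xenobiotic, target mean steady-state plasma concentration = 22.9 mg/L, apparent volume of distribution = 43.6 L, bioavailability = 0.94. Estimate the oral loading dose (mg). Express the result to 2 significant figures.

LD = Css × Vd / F = 22.9 × 43.6 / 0.94 = 1062 mg

1100 mg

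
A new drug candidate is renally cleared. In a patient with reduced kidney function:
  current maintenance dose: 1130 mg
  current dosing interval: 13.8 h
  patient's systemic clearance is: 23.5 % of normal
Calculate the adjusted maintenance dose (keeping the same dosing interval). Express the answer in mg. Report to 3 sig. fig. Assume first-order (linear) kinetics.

To keep the same average steady-state level, dosing rate must scale with clearance.
CL ratio = 23.5 / 100 = 0.2350
New dose (same interval) = 1130 × 0.2350 = 265.6 mg

266 mg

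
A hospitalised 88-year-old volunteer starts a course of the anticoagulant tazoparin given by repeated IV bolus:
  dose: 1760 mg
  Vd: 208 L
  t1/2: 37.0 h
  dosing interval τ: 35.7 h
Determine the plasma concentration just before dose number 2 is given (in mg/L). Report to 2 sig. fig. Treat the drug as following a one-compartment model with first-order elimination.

4.3 mg/L

C₀ per dose = Dose / Vd = 1760 / 208 = 8.462 mg/L
k = ln2 / t½ = 0.693147 / 37.0 = 0.01873 h⁻¹
Fraction remaining after one interval: r = e^(−kτ) = e^(−0.01873 × 35.7) = 0.5124
Before dose 2, 1 dose has been given (aged 1τ).
C_trough = C₀ × r = 8.462 × 0.5124 = 4.336 mg/L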